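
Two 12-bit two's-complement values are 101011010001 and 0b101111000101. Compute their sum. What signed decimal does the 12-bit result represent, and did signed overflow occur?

1686; overflow

101011010001 = -1327 (signed)
0b101111000101 → 101111000101 = -1083 (signed)
  101011010001
+ 101111000101
= 011010010110  (discard carry-out 1)
Result 011010010110: MSB = 0 → value 1686.
Both addends are negative but the stored result is non-negative: signed overflow. The true value -1327 + (-1083) = -2410 lies outside [-2048, 2047].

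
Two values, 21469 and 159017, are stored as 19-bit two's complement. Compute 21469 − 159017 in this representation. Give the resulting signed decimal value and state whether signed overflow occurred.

21469 → 0000101001111011101
159017 → 0100110110100101001
Subtract via negate-and-add: invert 0100110110100101001 + 1 = 1011001001011010111 (i.e. -159017).
  0000101001111011101
+ 1011001001011010111
= 1011110011010110100
Result 1011110011010110100: MSB = 1 → 386740 − 524288 = -137548.
Addends (after negating the subtrahend) have opposite signs, so signed overflow cannot occur.

-137548; no overflow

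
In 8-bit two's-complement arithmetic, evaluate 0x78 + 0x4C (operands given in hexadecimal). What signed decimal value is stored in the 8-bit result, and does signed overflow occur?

-60; overflow

0x78 = 01111000 = 120 (signed)
0x4C = 01001100 = 76 (signed)
  01111000
+ 01001100
= 11000100
Result 11000100: MSB = 1 → 196 − 256 = -60.
Both addends are non-negative but the stored result is negative: signed overflow. The true value 120 + 76 = 196 lies outside [-128, 127].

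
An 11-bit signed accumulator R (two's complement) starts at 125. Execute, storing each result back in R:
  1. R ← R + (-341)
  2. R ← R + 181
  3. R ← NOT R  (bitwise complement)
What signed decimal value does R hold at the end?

34

Start: R = 125 = 00001111101.
R = 125 + (-341) = -216 = 11100101000
R = -216 + 181 = -35 = 11111011101
R = NOT 11111011101 = 00000100010 = 34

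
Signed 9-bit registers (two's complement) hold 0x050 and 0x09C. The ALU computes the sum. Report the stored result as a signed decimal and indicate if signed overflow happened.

236; no overflow

0x050 = 001010000 = 80 (signed)
0x09C = 010011100 = 156 (signed)
  001010000
+ 010011100
= 011101100
Result 011101100: MSB = 0 → value 236.
Both addends are non-negative and so is the stored result: no signed overflow.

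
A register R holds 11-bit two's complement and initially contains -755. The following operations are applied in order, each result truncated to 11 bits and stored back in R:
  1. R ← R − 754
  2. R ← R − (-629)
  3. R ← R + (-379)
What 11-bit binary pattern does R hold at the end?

Start: R = -755 = 10100001101.
R = -755 − 754 = -1509; wraps to 539 = 01000011011
R = 539 − (-629) = 1168; wraps to -880 = 10010010000
R = -880 + (-379) = -1259; wraps to 789 = 01100010101

01100010101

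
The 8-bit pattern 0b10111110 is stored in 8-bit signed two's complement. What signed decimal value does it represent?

MSB is 1, so the value is negative.
Invert: 01000001. Add 1: 01000010 = 66. So the value is −66.

-66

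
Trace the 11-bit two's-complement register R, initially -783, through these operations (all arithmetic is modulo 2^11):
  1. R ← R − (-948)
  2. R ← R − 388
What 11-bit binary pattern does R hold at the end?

Start: R = -783 = 10011110001.
R = -783 − (-948) = 165 = 00010100101
R = 165 − 388 = -223 = 11100100001

11100100001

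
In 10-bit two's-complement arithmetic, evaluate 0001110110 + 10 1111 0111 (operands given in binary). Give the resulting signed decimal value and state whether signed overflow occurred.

-147; no overflow

0001110110 = 118 (signed)
10 1111 0111 → 1011110111 = -265 (signed)
  0001110110
+ 1011110111
= 1101101101
Result 1101101101: MSB = 1 → 877 − 1024 = -147.
Addends have opposite signs, so signed overflow cannot occur.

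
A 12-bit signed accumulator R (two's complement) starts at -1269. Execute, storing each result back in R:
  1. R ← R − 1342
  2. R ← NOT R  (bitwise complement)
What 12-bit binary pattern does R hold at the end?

101000110010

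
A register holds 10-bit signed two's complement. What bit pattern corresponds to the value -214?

|-214| = 214 = 0011010110 in 10 bits.
Invert the bits: 1100101001. Add 1: 1100101010.

1100101010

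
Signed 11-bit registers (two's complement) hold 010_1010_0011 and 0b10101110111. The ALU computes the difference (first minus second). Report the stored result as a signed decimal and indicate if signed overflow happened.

010_1010_0011 → 01010100011 = 675 (signed)
0b10101110111 → 10101110111 = -649 (signed)
Subtract via negate-and-add: invert 10101110111 + 1 = 01010001001 (i.e. 649).
  01010100011
+ 01010001001
= 10100101100
Result 10100101100: MSB = 1 → 1324 − 2048 = -724.
Both addends (after negating the subtrahend) are non-negative but the stored result is negative: signed overflow. The true value 675 − (-649) = 1324 lies outside [-1024, 1023].

-724; overflow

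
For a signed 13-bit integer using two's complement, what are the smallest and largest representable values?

Minimum: −2^12 = -4096.
Maximum: 2^12 − 1 = 4095.

min = -4096, max = 4095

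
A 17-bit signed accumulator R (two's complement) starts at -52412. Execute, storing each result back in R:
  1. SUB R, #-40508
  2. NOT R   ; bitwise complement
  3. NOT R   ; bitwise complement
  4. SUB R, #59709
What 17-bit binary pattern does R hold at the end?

01110100001000011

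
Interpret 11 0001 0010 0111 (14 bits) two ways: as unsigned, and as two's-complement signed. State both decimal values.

unsigned = 12583, signed = -3801

Unsigned: 11000100100111 = 12583.
Signed: MSB=1 → 12583 − 16384 = -3801.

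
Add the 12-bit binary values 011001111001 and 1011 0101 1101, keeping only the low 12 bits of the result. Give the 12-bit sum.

000111010110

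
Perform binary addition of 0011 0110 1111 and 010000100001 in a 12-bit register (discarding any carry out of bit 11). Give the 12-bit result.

011110010000

  001101101111
+ 010000100001
= 011110010000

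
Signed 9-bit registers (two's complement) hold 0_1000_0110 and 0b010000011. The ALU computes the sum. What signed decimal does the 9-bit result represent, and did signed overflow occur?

-247; overflow

0_1000_0110 → 010000110 = 134 (signed)
0b010000011 → 010000011 = 131 (signed)
  010000110
+ 010000011
= 100001001
Result 100001001: MSB = 1 → 265 − 512 = -247.
Both addends are non-negative but the stored result is negative: signed overflow. The true value 134 + 131 = 265 lies outside [-256, 255].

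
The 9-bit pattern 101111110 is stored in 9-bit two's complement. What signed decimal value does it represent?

-130

MSB is 1, so the value is negative.
Invert: 010000001. Add 1: 010000010 = 130. So the value is −130.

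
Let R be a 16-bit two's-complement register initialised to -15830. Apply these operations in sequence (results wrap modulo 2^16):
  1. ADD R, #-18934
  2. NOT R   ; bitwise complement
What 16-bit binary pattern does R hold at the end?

Start: R = -15830 = 1100001000101010.
R = -15830 + (-18934) = -34764; wraps to 30772 = 0111100000110100
R = NOT 0111100000110100 = 1000011111001011 = -30773

1000011111001011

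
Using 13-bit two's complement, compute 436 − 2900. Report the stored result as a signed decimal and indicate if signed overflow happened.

-2464; no overflow

436 → 0000110110100
2900 → 0101101010100
Subtract via negate-and-add: invert 0101101010100 + 1 = 1010010101100 (i.e. -2900).
  0000110110100
+ 1010010101100
= 1011001100000
Result 1011001100000: MSB = 1 → 5728 − 8192 = -2464.
Addends (after negating the subtrahend) have opposite signs, so signed overflow cannot occur.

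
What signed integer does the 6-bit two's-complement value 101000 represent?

MSB is 1, so the value is negative.
Unsigned reading: 40. Subtract 2^6 = 64: 40 − 64 = -24.

-24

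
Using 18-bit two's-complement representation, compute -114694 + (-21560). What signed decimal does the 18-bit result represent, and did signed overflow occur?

-114694 → 100011111111111010
-21560 → 111010101111001000
  100011111111111010
+ 111010101111001000
= 011110101111000010  (discard carry-out 1)
Result 011110101111000010: MSB = 0 → value 125890.
Both addends are negative but the stored result is non-negative: signed overflow. The true value -114694 + (-21560) = -136254 lies outside [-131072, 131071].

125890; overflow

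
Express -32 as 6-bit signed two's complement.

100000

|-32| = 32 = 100000 in 6 bits.
Invert the bits: 011111. Add 1: 100000.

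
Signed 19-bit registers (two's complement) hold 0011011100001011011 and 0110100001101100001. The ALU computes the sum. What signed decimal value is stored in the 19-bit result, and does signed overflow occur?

0011011100001011011 = 112731 (signed)
0110100001101100001 = 213857 (signed)
  0011011100001011011
+ 0110100001101100001
= 1001111101110111100
Result 1001111101110111100: MSB = 1 → 326588 − 524288 = -197700.
Both addends are non-negative but the stored result is negative: signed overflow. The true value 112731 + 213857 = 326588 lies outside [-262144, 262143].

-197700; overflow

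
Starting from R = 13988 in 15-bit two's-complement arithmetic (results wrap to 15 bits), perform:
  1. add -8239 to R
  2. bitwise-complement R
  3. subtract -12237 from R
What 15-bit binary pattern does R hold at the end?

Start: R = 13988 = 011011010100100.
R = 13988 + (-8239) = 5749 = 001011001110101
R = NOT 001011001110101 = 110100110001010 = -5750
R = -5750 − (-12237) = 6487 = 001100101010111

001100101010111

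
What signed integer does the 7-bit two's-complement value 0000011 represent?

3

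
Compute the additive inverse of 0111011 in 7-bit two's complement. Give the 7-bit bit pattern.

1000101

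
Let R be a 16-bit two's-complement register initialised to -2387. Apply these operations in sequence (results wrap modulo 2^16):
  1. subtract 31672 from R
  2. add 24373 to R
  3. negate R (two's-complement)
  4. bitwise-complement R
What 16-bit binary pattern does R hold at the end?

1101101000101001

Start: R = -2387 = 1111011010101101.
R = -2387 − 31672 = -34059; wraps to 31477 = 0111101011110101
R = 31477 + 24373 = 55850; wraps to -9686 = 1101101000101010
R = −(-9686) = 9686 = 0010010111010110
R = NOT 0010010111010110 = 1101101000101001 = -9687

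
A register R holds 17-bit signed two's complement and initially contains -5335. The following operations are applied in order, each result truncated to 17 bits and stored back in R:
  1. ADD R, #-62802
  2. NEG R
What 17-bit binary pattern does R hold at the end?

Start: R = -5335 = 11110101100101001.
R = -5335 + (-62802) = -68137; wraps to 62935 = 01111010111010111
R = −(62935) = -62935 = 10000101000101001

10000101000101001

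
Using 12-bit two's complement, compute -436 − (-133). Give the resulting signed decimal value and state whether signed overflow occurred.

-436 → 111001001100
-133 → 111101111011
Subtract via negate-and-add: invert 111101111011 + 1 = 000010000101 (i.e. 133).
  111001001100
+ 000010000101
= 111011010001
Result 111011010001: MSB = 1 → 3793 − 4096 = -303.
Addends (after negating the subtrahend) have opposite signs, so signed overflow cannot occur.

-303; no overflow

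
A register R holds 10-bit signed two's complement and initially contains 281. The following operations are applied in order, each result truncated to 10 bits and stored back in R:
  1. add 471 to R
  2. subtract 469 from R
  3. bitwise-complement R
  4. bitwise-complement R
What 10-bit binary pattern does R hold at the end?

0100011011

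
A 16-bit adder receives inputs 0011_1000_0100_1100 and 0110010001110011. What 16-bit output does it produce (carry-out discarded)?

1001110010111111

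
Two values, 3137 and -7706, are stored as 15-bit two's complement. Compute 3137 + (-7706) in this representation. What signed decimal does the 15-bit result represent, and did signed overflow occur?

-4569; no overflow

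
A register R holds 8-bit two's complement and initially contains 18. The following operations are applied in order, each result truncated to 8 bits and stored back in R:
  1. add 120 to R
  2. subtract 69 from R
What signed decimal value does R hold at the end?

69

Start: R = 18 = 00010010.
R = 18 + 120 = 138; wraps to -118 = 10001010
R = -118 − 69 = -187; wraps to 69 = 01000101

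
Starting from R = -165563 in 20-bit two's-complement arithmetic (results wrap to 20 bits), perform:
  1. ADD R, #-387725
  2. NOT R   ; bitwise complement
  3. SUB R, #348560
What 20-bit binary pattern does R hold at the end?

Start: R = -165563 = 11010111100101000101.
R = -165563 + (-387725) = -553288; wraps to 495288 = 01111000111010111000
R = NOT 01111000111010111000 = 10000111000101000111 = -495289
R = -495289 − 348560 = -843849; wraps to 204727 = 00110001111110110111

00110001111110110111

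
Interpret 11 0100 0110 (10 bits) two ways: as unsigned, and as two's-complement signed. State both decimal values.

Unsigned: 1101000110 = 838.
Signed: MSB=1 → 838 − 1024 = -186.

unsigned = 838, signed = -186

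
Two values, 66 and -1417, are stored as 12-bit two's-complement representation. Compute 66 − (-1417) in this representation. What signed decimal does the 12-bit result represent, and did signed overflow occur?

1483; no overflow

66 → 000001000010
-1417 → 101001110111
Subtract via negate-and-add: invert 101001110111 + 1 = 010110001001 (i.e. 1417).
  000001000010
+ 010110001001
= 010111001011
Result 010111001011: MSB = 0 → value 1483.
Both addends (after negating the subtrahend) are non-negative and so is the stored result: no signed overflow.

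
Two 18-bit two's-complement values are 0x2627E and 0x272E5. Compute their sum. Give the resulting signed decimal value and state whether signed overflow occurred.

0x2627E = 100110001001111110 = -105858 (signed)
0x272E5 = 100111001011100101 = -101659 (signed)
  100110001001111110
+ 100111001011100101
= 001101010101100011  (discard carry-out 1)
Result 001101010101100011: MSB = 0 → value 54627.
Both addends are negative but the stored result is non-negative: signed overflow. The true value -105858 + (-101659) = -207517 lies outside [-131072, 131071].

54627; overflow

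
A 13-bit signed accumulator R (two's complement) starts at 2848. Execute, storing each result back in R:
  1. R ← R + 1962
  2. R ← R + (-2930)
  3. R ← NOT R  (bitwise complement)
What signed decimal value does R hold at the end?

Start: R = 2848 = 0101100100000.
R = 2848 + 1962 = 4810; wraps to -3382 = 1001011001010
R = -3382 + (-2930) = -6312; wraps to 1880 = 0011101011000
R = NOT 0011101011000 = 1100010100111 = -1881

-1881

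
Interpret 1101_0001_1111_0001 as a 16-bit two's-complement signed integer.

MSB is 1, so the value is negative.
Invert: 0010111000001110. Add 1: 0010111000001111 = 11791. So the value is −11791.

-11791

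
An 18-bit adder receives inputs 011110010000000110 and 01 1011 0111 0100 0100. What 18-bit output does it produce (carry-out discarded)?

111001101101001010

  011110010000000110
+ 011011011101000100
= 111001101101001010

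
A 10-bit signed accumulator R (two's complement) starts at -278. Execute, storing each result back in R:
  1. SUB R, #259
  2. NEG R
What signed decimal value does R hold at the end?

-487

Start: R = -278 = 1011101010.
R = -278 − 259 = -537; wraps to 487 = 0111100111
R = −(487) = -487 = 1000011001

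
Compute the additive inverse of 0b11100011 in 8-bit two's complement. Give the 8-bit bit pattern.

00011101

Invert: 00011100. Add 1: 00011101.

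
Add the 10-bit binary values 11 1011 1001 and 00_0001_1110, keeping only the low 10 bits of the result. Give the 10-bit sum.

1111010111

  1110111001
+ 0000011110
= 1111010111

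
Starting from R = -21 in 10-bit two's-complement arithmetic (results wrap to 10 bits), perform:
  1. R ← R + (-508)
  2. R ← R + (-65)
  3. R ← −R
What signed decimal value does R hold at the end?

Start: R = -21 = 1111101011.
R = -21 + (-508) = -529; wraps to 495 = 0111101111
R = 495 + (-65) = 430 = 0110101110
R = −(430) = -430 = 1001010010

-430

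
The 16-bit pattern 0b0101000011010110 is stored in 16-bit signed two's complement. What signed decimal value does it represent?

20694

MSB is 0, so the value is non-negative: 0101000011010110 = 20694.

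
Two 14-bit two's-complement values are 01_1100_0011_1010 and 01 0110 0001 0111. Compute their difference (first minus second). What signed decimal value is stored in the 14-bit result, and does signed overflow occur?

01_1100_0011_1010 → 01110000111010 = 7226 (signed)
01 0110 0001 0111 → 01011000010111 = 5655 (signed)
Subtract via negate-and-add: invert 01011000010111 + 1 = 10100111101001 (i.e. -5655).
  01110000111010
+ 10100111101001
= 00011000100011  (discard carry-out 1)
Result 00011000100011: MSB = 0 → value 1571.
Addends (after negating the subtrahend) have opposite signs, so signed overflow cannot occur.

1571; no overflow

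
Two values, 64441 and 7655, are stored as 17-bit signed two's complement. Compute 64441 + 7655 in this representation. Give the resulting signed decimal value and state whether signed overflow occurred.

64441 → 01111101110111001
7655 → 00001110111100111
  01111101110111001
+ 00001110111100111
= 10001100110100000
Result 10001100110100000: MSB = 1 → 72096 − 131072 = -58976.
Both addends are non-negative but the stored result is negative: signed overflow. The true value 64441 + 7655 = 72096 lies outside [-65536, 65535].

-58976; overflow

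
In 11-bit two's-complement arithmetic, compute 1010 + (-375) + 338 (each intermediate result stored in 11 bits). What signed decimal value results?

973

1010 + (-375) = 635 (01001111011)
635 + 338 = 973 (01111001101)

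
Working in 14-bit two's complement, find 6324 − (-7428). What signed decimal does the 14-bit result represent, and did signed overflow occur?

6324 → 01100010110100
-7428 → 10001011111100
Subtract via negate-and-add: invert 10001011111100 + 1 = 01110100000100 (i.e. 7428).
  01100010110100
+ 01110100000100
= 11010110111000
Result 11010110111000: MSB = 1 → 13752 − 16384 = -2632.
Both addends (after negating the subtrahend) are non-negative but the stored result is negative: signed overflow. The true value 6324 − (-7428) = 13752 lies outside [-8192, 8191].

-2632; overflow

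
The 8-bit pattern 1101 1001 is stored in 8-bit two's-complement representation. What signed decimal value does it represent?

MSB is 1, so the value is negative.
Invert: 00100110. Add 1: 00100111 = 39. So the value is −39.

-39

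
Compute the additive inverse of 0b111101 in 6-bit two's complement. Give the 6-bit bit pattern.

000011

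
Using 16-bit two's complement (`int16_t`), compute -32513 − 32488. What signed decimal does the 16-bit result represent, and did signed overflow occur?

535; overflow

-32513 → 1000000011111111
32488 → 0111111011101000
Subtract via negate-and-add: invert 0111111011101000 + 1 = 1000000100011000 (i.e. -32488).
  1000000011111111
+ 1000000100011000
= 0000001000010111  (discard carry-out 1)
Result 0000001000010111: MSB = 0 → value 535.
Both addends (after negating the subtrahend) are negative but the stored result is non-negative: signed overflow. The true value -32513 − 32488 = -65001 lies outside [-32768, 32767].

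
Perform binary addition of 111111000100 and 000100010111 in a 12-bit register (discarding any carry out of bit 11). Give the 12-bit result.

  111111000100
+ 000100010111
= 000011011011  (discard carry-out 1)

000011011011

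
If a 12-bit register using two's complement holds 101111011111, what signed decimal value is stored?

MSB is 1, so the value is negative.
Invert: 010000100000. Add 1: 010000100001 = 1057. So the value is −1057.

-1057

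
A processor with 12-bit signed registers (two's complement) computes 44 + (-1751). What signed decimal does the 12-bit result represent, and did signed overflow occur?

-1707; no overflow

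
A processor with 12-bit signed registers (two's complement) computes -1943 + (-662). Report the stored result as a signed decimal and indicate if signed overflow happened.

-1943 → 100001101001
-662 → 110101101010
  100001101001
+ 110101101010
= 010111010011  (discard carry-out 1)
Result 010111010011: MSB = 0 → value 1491.
Both addends are negative but the stored result is non-negative: signed overflow. The true value -1943 + (-662) = -2605 lies outside [-2048, 2047].

1491; overflow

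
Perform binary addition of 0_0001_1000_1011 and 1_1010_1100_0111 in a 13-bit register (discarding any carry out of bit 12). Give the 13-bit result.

  0000110001011
+ 1101011000111
= 1110001010010

1110001010010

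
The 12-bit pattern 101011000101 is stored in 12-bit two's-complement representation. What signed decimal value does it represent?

-1339

MSB is 1, so the value is negative.
Unsigned reading: 2757. Subtract 2^12 = 4096: 2757 − 4096 = -1339.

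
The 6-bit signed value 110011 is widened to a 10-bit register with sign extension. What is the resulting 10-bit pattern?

1111110011

MSB of 110011 is 1; replicate it into the new high bits.
1111|110011 → 1111110011 (still -13).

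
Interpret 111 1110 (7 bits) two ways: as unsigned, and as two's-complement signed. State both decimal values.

Unsigned: 1111110 = 126.
Signed: MSB=1 → 126 − 128 = -2.

unsigned = 126, signed = -2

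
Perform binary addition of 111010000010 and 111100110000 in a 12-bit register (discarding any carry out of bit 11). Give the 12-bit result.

  111010000010
+ 111100110000
= 110110110010  (discard carry-out 1)

110110110010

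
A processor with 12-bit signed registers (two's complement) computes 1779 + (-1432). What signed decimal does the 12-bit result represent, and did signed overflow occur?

347; no overflow

1779 → 011011110011
-1432 → 101001101000
  011011110011
+ 101001101000
= 000101011011  (discard carry-out 1)
Result 000101011011: MSB = 0 → value 347.
Addends have opposite signs, so signed overflow cannot occur.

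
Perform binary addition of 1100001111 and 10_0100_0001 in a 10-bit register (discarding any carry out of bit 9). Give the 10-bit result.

0101010000

  1100001111
+ 1001000001
= 0101010000  (discard carry-out 1)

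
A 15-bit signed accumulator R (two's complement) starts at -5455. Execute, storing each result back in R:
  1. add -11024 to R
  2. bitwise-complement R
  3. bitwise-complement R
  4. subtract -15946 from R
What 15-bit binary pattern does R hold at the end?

111110111101011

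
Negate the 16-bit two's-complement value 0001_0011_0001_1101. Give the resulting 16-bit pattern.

Invert: 1110110011100010. Add 1: 1110110011100011.
Check: 0001001100011101 = 4893, 1110110011100011 = -4893.

1110110011100011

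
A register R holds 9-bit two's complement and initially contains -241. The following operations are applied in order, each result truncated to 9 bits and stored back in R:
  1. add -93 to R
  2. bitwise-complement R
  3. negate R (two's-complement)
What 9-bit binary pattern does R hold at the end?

Start: R = -241 = 100001111.
R = -241 + (-93) = -334; wraps to 178 = 010110010
R = NOT 010110010 = 101001101 = -179
R = −(-179) = 179 = 010110011

010110011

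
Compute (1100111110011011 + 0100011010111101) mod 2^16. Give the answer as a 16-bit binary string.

  1100111110011011
+ 0100011010111101
= 0001011001011000  (discard carry-out 1)

0001011001011000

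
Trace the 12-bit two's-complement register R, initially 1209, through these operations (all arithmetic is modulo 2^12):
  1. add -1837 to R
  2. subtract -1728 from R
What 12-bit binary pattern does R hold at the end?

010001001100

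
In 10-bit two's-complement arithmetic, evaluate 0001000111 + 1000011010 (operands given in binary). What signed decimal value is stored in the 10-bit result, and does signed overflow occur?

-415; no overflow

0001000111 = 71 (signed)
1000011010 = -486 (signed)
  0001000111
+ 1000011010
= 1001100001
Result 1001100001: MSB = 1 → 609 − 1024 = -415.
Addends have opposite signs, so signed overflow cannot occur.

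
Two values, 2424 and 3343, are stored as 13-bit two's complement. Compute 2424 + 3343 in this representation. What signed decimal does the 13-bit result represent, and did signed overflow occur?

-2425; overflow

2424 → 0100101111000
3343 → 0110100001111
  0100101111000
+ 0110100001111
= 1011010000111
Result 1011010000111: MSB = 1 → 5767 − 8192 = -2425.
Both addends are non-negative but the stored result is negative: signed overflow. The true value 2424 + 3343 = 5767 lies outside [-4096, 4095].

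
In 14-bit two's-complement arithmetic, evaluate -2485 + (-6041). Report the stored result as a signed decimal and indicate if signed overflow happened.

7858; overflow

-2485 → 11011001001011
-6041 → 10100001100111
  11011001001011
+ 10100001100111
= 01111010110010  (discard carry-out 1)
Result 01111010110010: MSB = 0 → value 7858.
Both addends are negative but the stored result is non-negative: signed overflow. The true value -2485 + (-6041) = -8526 lies outside [-8192, 8191].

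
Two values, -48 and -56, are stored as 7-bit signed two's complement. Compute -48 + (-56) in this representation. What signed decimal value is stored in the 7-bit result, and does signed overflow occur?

-48 → 1010000
-56 → 1001000
  1010000
+ 1001000
= 0011000  (discard carry-out 1)
Result 0011000: MSB = 0 → value 24.
Both addends are negative but the stored result is non-negative: signed overflow. The true value -48 + (-56) = -104 lies outside [-64, 63].

24; overflow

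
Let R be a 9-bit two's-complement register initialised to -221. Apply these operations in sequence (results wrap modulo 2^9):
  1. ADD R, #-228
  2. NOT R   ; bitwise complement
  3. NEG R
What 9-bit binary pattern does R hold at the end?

Start: R = -221 = 100100011.
R = -221 + (-228) = -449; wraps to 63 = 000111111
R = NOT 000111111 = 111000000 = -64
R = −(-64) = 64 = 001000000

001000000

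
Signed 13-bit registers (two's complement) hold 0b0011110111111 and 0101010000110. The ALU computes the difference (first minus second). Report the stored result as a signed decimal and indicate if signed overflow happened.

0b0011110111111 → 0011110111111 = 1983 (signed)
0101010000110 = 2694 (signed)
Subtract via negate-and-add: invert 0101010000110 + 1 = 1010101111010 (i.e. -2694).
  0011110111111
+ 1010101111010
= 1110100111001
Result 1110100111001: MSB = 1 → 7481 − 8192 = -711.
Addends (after negating the subtrahend) have opposite signs, so signed overflow cannot occur.

-711; no overflow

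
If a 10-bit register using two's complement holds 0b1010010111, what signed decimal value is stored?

MSB is 1, so the value is negative.
Invert: 0101101000. Add 1: 0101101001 = 361. So the value is −361.

-361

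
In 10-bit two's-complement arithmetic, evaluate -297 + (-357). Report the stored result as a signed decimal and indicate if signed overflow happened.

-297 → 1011010111
-357 → 1010011011
  1011010111
+ 1010011011
= 0101110010  (discard carry-out 1)
Result 0101110010: MSB = 0 → value 370.
Both addends are negative but the stored result is non-negative: signed overflow. The true value -297 + (-357) = -654 lies outside [-512, 511].

370; overflow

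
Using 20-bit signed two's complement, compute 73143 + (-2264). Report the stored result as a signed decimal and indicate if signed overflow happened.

73143 → 00010001110110110111
-2264 → 11111111011100101000
  00010001110110110111
+ 11111111011100101000
= 00010001010011011111  (discard carry-out 1)
Result 00010001010011011111: MSB = 0 → value 70879.
Addends have opposite signs, so signed overflow cannot occur.

70879; no overflow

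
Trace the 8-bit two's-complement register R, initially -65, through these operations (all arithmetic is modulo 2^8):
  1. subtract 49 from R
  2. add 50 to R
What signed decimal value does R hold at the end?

-64

Start: R = -65 = 10111111.
R = -65 − 49 = -114 = 10001110
R = -114 + 50 = -64 = 11000000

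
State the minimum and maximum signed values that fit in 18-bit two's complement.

min = -131072, max = 131071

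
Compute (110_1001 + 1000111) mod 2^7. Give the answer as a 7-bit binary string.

  1101001
+ 1000111
= 0110000  (discard carry-out 1)

0110000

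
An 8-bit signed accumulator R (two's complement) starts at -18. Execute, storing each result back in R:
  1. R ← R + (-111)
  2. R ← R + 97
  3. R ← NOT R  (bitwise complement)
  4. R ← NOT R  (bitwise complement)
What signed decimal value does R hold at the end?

Start: R = -18 = 11101110.
R = -18 + (-111) = -129; wraps to 127 = 01111111
R = 127 + 97 = 224; wraps to -32 = 11100000
R = NOT 11100000 = 00011111 = 31
R = NOT 00011111 = 11100000 = -32

-32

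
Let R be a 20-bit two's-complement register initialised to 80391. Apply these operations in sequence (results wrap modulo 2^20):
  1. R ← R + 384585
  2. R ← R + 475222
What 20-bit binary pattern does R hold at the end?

Start: R = 80391 = 00010011101000000111.
R = 80391 + 384585 = 464976 = 01110001100001010000
R = 464976 + 475222 = 940198; wraps to -108378 = 11100101100010100110

11100101100010100110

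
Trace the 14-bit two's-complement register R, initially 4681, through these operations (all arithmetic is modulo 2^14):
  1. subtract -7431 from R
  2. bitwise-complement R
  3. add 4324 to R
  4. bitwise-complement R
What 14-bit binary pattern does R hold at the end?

01111001101100

Start: R = 4681 = 01001001001001.
R = 4681 − (-7431) = 12112; wraps to -4272 = 10111101010000
R = NOT 10111101010000 = 01000010101111 = 4271
R = 4271 + 4324 = 8595; wraps to -7789 = 10000110010011
R = NOT 10000110010011 = 01111001101100 = 7788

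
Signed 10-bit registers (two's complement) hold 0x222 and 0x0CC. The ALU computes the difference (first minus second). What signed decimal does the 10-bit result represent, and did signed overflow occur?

342; overflow

0x222 = 1000100010 = -478 (signed)
0x0CC = 0011001100 = 204 (signed)
Subtract via negate-and-add: invert 0011001100 + 1 = 1100110100 (i.e. -204).
  1000100010
+ 1100110100
= 0101010110  (discard carry-out 1)
Result 0101010110: MSB = 0 → value 342.
Both addends (after negating the subtrahend) are negative but the stored result is non-negative: signed overflow. The true value -478 − 204 = -682 lies outside [-512, 511].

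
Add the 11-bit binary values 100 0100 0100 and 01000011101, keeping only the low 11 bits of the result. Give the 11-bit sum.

  10001000100
+ 01000011101
= 11001100001

11001100001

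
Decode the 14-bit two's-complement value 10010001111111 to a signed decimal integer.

-7041

MSB is 1, so the value is negative.
Invert: 01101110000000. Add 1: 01101110000001 = 7041. So the value is −7041.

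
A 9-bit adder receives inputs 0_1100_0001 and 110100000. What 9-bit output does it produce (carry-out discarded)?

  011000001
+ 110100000
= 001100001  (discard carry-out 1)

001100001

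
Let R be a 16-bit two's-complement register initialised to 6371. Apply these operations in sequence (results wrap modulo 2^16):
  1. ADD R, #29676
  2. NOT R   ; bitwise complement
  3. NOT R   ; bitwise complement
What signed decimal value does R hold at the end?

Start: R = 6371 = 0001100011100011.
R = 6371 + 29676 = 36047; wraps to -29489 = 1000110011001111
R = NOT 1000110011001111 = 0111001100110000 = 29488
R = NOT 0111001100110000 = 1000110011001111 = -29489

-29489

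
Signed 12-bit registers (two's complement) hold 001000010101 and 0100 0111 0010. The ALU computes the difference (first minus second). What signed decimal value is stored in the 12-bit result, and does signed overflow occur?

-605; no overflow

001000010101 = 533 (signed)
0100 0111 0010 → 010001110010 = 1138 (signed)
Subtract via negate-and-add: invert 010001110010 + 1 = 101110001110 (i.e. -1138).
  001000010101
+ 101110001110
= 110110100011
Result 110110100011: MSB = 1 → 3491 − 4096 = -605.
Addends (after negating the subtrahend) have opposite signs, so signed overflow cannot occur.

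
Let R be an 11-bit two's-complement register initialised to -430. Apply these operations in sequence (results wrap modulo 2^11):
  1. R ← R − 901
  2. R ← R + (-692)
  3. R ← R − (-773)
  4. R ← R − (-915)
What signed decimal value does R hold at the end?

Start: R = -430 = 11001010010.
R = -430 − 901 = -1331; wraps to 717 = 01011001101
R = 717 + (-692) = 25 = 00000011001
R = 25 − (-773) = 798 = 01100011110
R = 798 − (-915) = 1713; wraps to -335 = 11010110001

-335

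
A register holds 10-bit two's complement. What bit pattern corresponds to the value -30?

1111100010

|-30| = 30 = 0000011110 in 10 bits.
Invert the bits: 1111100001. Add 1: 1111100010.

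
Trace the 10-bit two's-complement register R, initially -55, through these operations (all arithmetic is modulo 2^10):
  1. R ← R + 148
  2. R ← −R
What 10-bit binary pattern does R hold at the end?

1110100011

Start: R = -55 = 1111001001.
R = -55 + 148 = 93 = 0001011101
R = −(93) = -93 = 1110100011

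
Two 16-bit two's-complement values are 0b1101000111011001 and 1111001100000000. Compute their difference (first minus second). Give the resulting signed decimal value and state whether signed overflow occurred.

0b1101000111011001 → 1101000111011001 = -11815 (signed)
1111001100000000 = -3328 (signed)
Subtract via negate-and-add: invert 1111001100000000 + 1 = 0000110100000000 (i.e. 3328).
  1101000111011001
+ 0000110100000000
= 1101111011011001
Result 1101111011011001: MSB = 1 → 57049 − 65536 = -8487.
Addends (after negating the subtrahend) have opposite signs, so signed overflow cannot occur.

-8487; no overflow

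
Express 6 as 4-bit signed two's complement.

6 is non-negative, so write it directly in 4 bits: 0110.

0110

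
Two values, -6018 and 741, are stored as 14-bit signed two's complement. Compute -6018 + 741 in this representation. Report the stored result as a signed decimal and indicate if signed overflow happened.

-5277; no overflow

-6018 → 10100001111110
741 → 00001011100101
  10100001111110
+ 00001011100101
= 10101101100011
Result 10101101100011: MSB = 1 → 11107 − 16384 = -5277.
Addends have opposite signs, so signed overflow cannot occur.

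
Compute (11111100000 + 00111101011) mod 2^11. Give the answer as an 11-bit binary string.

00111001011

  11111100000
+ 00111101011
= 00111001011  (discard carry-out 1)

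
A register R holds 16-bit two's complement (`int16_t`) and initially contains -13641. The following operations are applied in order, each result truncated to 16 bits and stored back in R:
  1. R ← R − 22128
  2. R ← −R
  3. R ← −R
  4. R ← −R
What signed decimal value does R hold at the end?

-29767

Start: R = -13641 = 1100101010110111.
R = -13641 − 22128 = -35769; wraps to 29767 = 0111010001000111
R = −(29767) = -29767 = 1000101110111001
R = −(-29767) = 29767 = 0111010001000111
R = −(29767) = -29767 = 1000101110111001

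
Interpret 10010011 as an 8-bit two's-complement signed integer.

-109

MSB is 1, so the value is negative.
Unsigned reading: 147. Subtract 2^8 = 256: 147 − 256 = -109.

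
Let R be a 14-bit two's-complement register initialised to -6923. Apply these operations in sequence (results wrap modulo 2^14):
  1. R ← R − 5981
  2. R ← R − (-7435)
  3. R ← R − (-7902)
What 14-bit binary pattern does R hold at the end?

Start: R = -6923 = 10010011110101.
R = -6923 − 5981 = -12904; wraps to 3480 = 00110110011000
R = 3480 − (-7435) = 10915; wraps to -5469 = 10101010100011
R = -5469 − (-7902) = 2433 = 00100110000001

00100110000001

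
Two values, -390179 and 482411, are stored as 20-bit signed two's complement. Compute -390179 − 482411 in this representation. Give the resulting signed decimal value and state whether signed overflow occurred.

175986; overflow

-390179 → 10100000101111011101
482411 → 01110101110001101011
Subtract via negate-and-add: invert 01110101110001101011 + 1 = 10001010001110010101 (i.e. -482411).
  10100000101111011101
+ 10001010001110010101
= 00101010111101110010  (discard carry-out 1)
Result 00101010111101110010: MSB = 0 → value 175986.
Both addends (after negating the subtrahend) are negative but the stored result is non-negative: signed overflow. The true value -390179 − 482411 = -872590 lies outside [-524288, 524287].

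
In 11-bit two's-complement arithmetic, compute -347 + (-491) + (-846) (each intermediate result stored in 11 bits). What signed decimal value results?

-347 + (-491) = -838 (10010111010)
-838 + (-846) = -1684 → wraps to 364 (00101101100)

364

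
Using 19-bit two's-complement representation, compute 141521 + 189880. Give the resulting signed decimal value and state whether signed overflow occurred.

-192887; overflow

141521 → 0100010100011010001
189880 → 0101110010110111000
  0100010100011010001
+ 0101110010110111000
= 1010000111010001001
Result 1010000111010001001: MSB = 1 → 331401 − 524288 = -192887.
Both addends are non-negative but the stored result is negative: signed overflow. The true value 141521 + 189880 = 331401 lies outside [-262144, 262143].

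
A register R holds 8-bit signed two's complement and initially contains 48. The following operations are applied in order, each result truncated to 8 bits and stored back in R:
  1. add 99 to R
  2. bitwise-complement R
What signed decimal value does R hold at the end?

108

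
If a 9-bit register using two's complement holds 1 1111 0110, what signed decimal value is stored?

-10

MSB is 1, so the value is negative.
Unsigned reading: 502. Subtract 2^9 = 512: 502 − 512 = -10.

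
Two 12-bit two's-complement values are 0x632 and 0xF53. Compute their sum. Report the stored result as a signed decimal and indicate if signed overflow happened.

1413; no overflow

0x632 = 011000110010 = 1586 (signed)
0xF53 = 111101010011 = -173 (signed)
  011000110010
+ 111101010011
= 010110000101  (discard carry-out 1)
Result 010110000101: MSB = 0 → value 1413.
Addends have opposite signs, so signed overflow cannot occur.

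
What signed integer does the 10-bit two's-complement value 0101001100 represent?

MSB is 0, so the value is non-negative: 0101001100 = 332.

332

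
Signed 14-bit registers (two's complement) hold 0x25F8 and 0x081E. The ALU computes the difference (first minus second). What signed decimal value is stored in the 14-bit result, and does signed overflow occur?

7642; overflow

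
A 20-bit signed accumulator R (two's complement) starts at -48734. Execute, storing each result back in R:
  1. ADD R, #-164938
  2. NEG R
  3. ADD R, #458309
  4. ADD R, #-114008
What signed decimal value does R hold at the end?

-490603

Start: R = -48734 = 11110100000110100010.
R = -48734 + (-164938) = -213672 = 11001011110101011000
R = −(-213672) = 213672 = 00110100001010101000
R = 213672 + 458309 = 671981; wraps to -376595 = 10100100000011101101
R = -376595 + (-114008) = -490603 = 10001000001110010101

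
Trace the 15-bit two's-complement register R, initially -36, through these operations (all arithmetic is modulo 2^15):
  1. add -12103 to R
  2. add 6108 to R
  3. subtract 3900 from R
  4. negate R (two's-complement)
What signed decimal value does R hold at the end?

Start: R = -36 = 111111111011100.
R = -36 + (-12103) = -12139 = 101000010010101
R = -12139 + 6108 = -6031 = 110100001110001
R = -6031 − 3900 = -9931 = 101100100110101
R = −(-9931) = 9931 = 010011011001011

9931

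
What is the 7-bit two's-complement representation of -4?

1111100

|-4| = 4 = 0000100 in 7 bits.
Invert the bits: 1111011. Add 1: 1111100.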